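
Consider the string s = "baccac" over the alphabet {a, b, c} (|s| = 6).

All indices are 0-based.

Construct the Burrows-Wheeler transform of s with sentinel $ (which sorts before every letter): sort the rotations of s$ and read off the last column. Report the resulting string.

rank  rotation last
    0  $baccac  c
    1  ac$bacc  c
    2  accac$b  b
    3  baccac$  $
    4  c$bacca  a
    5  cac$bac  c
    6  ccac$ba  a

ccb$aca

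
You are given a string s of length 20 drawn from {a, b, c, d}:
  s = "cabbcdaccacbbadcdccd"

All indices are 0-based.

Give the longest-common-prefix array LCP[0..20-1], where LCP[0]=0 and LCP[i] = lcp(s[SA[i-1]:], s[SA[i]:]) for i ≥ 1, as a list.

[0, 1, 2, 1, 0, 1, 2, 1, 0, 2, 1, 1, 2, 1, 2, 2, 0, 1, 1, 2]

rank→(start, suffix):
  0 → (1, 'abbcdaccacbbadcdccd')
  1 → (9, 'acbbadcdccd')
  2 → (6, 'accacbbadcdccd')
  3 → (13, 'adcdccd')
  4 → (12, 'badcdccd')
  5 → (11, 'bbadcdccd')
  6 → (2, 'bbcdaccacbbadcdccd')
  7 → (3, 'bcdaccacbbadcdccd')
  8 → (0, 'cabbcdaccacbbadcdccd')
  9 → (8, 'cacbbadcdccd')
  10 → (10, 'cbbadcdccd')
  11 → (7, 'ccacbbadcdccd')
  12 → (17, 'ccd')
  13 → (18, 'cd')
  14 → (4, 'cdaccacbbadcdccd')
  15 → (15, 'cdccd')
  16 → (19, 'd')
  17 → (5, 'daccacbbadcdccd')
  18 → (16, 'dccd')
  19 → (14, 'dcdccd')

SA = [1, 9, 6, 13, 12, 11, 2, 3, 0, 8, 10, 7, 17, 18, 4, 15, 19, 5, 16, 14]
i: (SA[i-1],SA[i]) lcp shared
  1: (1,9) 1 'a'
  2: (9,6) 2 'ac'
  3: (6,13) 1 'a'
  4: (13,12) 0 ''
  5: (12,11) 1 'b'
  6: (11,2) 2 'bb'
  7: (2,3) 1 'b'
  8: (3,0) 0 ''
  9: (0,8) 2 'ca'
  10: (8,10) 1 'c'
  11: (10,7) 1 'c'
  12: (7,17) 2 'cc'
  13: (17,18) 1 'c'
  14: (18,4) 2 'cd'
  15: (4,15) 2 'cd'
  16: (15,19) 0 ''
  17: (19,5) 1 'd'
  18: (5,16) 1 'd'
  19: (16,14) 2 'dc'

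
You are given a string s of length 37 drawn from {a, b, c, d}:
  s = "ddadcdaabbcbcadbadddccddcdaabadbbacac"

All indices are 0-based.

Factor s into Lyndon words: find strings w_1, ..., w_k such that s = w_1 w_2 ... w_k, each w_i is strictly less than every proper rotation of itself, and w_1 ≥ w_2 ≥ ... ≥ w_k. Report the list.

emit factor 1: 'd' (i=0, period=1)
emit factor 2: 'd' (i=1, period=1)
emit factor 3: 'adcd' (i=2, period=4)
emit factor 4: 'aabbcbcadbadddccddcd' (i=6, period=20)
emit factor 5: 'aabadbbacac' (i=26, period=11)

["d", "d", "adcd", "aabbcbcadbadddccddcd", "aabadbbacac"]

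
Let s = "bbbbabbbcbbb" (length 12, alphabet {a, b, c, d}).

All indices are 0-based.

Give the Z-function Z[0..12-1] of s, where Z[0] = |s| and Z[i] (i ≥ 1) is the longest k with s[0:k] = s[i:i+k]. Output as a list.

[12, 3, 2, 1, 0, 3, 2, 1, 0, 3, 2, 1]

Z[0]=12
i=1: outside box; Z[1]=3 scan→box=[1,4)
i=2: min(r-i=2, Z[1]=3)=2; Z[2]=2
i=3: min(r-i=1, Z[2]=2)=1; Z[3]=1
i=4: outside box; Z[4]=0
i=5: outside box; Z[5]=3 scan→box=[5,8)
i=6: min(r-i=2, Z[1]=3)=2; Z[6]=2
i=7: min(r-i=1, Z[2]=2)=1; Z[7]=1
i=8: outside box; Z[8]=0
i=9: outside box; Z[9]=3 scan→box=[9,12)
i=10: min(r-i=2, Z[1]=3)=2; Z[10]=2
i=11: min(r-i=1, Z[2]=2)=1; Z[11]=1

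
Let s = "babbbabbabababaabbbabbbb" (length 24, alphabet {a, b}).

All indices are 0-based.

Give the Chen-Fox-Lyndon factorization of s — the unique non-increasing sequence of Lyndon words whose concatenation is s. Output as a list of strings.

emit factor 1: 'b' (i=0, period=1)
emit factor 2: 'abbb' (i=1, period=4)
emit factor 3: 'abb' (i=5, period=3)
emit factor 4: 'ab' (i=8, period=2)
emit factor 5: 'ab' (i=10, period=2)
emit factor 6: 'ab' (i=12, period=2)
emit factor 7: 'aabbbabbbb' (i=14, period=10)

["b", "abbb", "abb", "ab", "ab", "ab", "aabbbabbbb"]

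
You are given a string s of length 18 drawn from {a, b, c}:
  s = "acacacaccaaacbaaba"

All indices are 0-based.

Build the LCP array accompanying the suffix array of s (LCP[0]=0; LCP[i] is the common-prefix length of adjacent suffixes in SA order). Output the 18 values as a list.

[0, 1, 2, 2, 1, 1, 6, 4, 2, 2, 0, 2, 0, 2, 5, 3, 1, 1]

sorted suffixes:
  #0 SA[0]=17  'a'
  #1 SA[1]=9  'aaacbaaba'
  #2 SA[2]=14  'aaba'
  #3 SA[3]=10  'aacbaaba'
  #4 SA[4]=15  'aba'
  #5 SA[5]=0  'acacacaccaaacbaaba'
  #6 SA[6]=2  'acacaccaaacbaaba'
  #7 SA[7]=4  'acaccaaacbaaba'
  #8 SA[8]=11  'acbaaba'
  #9 SA[9]=6  'accaaacbaaba'
  #10 SA[10]=16  'ba'
  #11 SA[11]=13  'baaba'
  #12 SA[12]=8  'caaacbaaba'
  #13 SA[13]=1  'cacacaccaaacbaaba'
  #14 SA[14]=3  'cacaccaaacbaaba'
  #15 SA[15]=5  'caccaaacbaaba'
  #16 SA[16]=12  'cbaaba'
  #17 SA[17]=7  'ccaaacbaaba'

SA = [17, 9, 14, 10, 15, 0, 2, 4, 11, 6, 16, 13, 8, 1, 3, 5, 12, 7]
i: (SA[i-1],SA[i]) lcp shared
  1: (17,9) 1 'a'
  2: (9,14) 2 'aa'
  3: (14,10) 2 'aa'
  4: (10,15) 1 'a'
  5: (15,0) 1 'a'
  6: (0,2) 6 'acacac'
  7: (2,4) 4 'acac'
  8: (4,11) 2 'ac'
  9: (11,6) 2 'ac'
  10: (6,16) 0 ''
  11: (16,13) 2 'ba'
  12: (13,8) 0 ''
  13: (8,1) 2 'ca'
  14: (1,3) 5 'cacac'
  15: (3,5) 3 'cac'
  16: (5,12) 1 'c'
  17: (12,7) 1 'c'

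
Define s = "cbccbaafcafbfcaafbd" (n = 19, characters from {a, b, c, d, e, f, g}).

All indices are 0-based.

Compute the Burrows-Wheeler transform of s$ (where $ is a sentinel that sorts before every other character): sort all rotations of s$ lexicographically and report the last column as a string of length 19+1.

dcbacaccffffc$bbaaba

rank  rotation              last
    0  $cbccbaafcafbfcaafbd  d
    1  aafbd$cbccbaafcafbfc  c
    2  aafcafbfcaafbd$cbccb  b
    3  afbd$cbccbaafcafbfca  a
    4  afbfcaafbd$cbccbaafc  c
    5  afcafbfcaafbd$cbccba  a
    6  baafcafbfcaafbd$cbcc  c
    7  bccbaafcafbfcaafbd$c  c
    8  bd$cbccbaafcafbfcaaf  f
    9  bfcaafbd$cbccbaafcaf  f
   10  caafbd$cbccbaafcafbf  f
   11  cafbfcaafbd$cbccbaaf  f
   12  cbaafcafbfcaafbd$cbc  c
   13  cbccbaafcafbfcaafbd$  $
   14  ccbaafcafbfcaafbd$cb  b
   15  d$cbccbaafcafbfcaafb  b
   16  fbd$cbccbaafcafbfcaa  a
   17  fbfcaafbd$cbccbaafca  a
   18  fcaafbd$cbccbaafcafb  b
   19  fcafbfcaafbd$cbccbaa  a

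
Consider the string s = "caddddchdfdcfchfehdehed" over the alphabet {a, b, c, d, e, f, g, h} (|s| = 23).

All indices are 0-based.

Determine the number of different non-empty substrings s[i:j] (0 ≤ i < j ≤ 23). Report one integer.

252

sorted suffixes:
  #0 SA[0]=1  'addddchdfdcfchfehdehed'
  #1 SA[1]=0  'caddddchdfdcfchfehdehed'
  #2 SA[2]=11  'cfchfehdehed'
  #3 SA[3]=6  'chdfdcfchfehdehed'
  #4 SA[4]=13  'chfehdehed'
  #5 SA[5]=22  'd'
  #6 SA[6]=10  'dcfchfehdehed'
  #7 SA[7]=5  'dchdfdcfchfehdehed'
  #8 SA[8]=4  'ddchdfdcfchfehdehed'
  #9 SA[9]=3  'dddchdfdcfchfehdehed'
  #10 SA[10]=2  'ddddchdfdcfchfehdehed'
  #11 SA[11]=18  'dehed'
  #12 SA[12]=8  'dfdcfchfehdehed'
  #13 SA[13]=21  'ed'
  #14 SA[14]=16  'ehdehed'
  #15 SA[15]=19  'ehed'
  #16 SA[16]=12  'fchfehdehed'
  #17 SA[17]=9  'fdcfchfehdehed'
  #18 SA[18]=15  'fehdehed'
  #19 SA[19]=17  'hdehed'
  #20 SA[20]=7  'hdfdcfchfehdehed'
  #21 SA[21]=20  'hed'
  #22 SA[22]=14  'hfehdehed'

SA = [1, 0, 11, 6, 13, 22, 10, 5, 4, 3, 2, 18, 8, 21, 16, 19, 12, 9, 15, 17, 7, 20, 14]
i: (SA[i-1],SA[i]) lcp shared
  1: (1,0) 0 ''
  2: (0,11) 1 'c'
  3: (11,6) 1 'c'
  4: (6,13) 2 'ch'
  5: (13,22) 0 ''
  6: (22,10) 1 'd'
  7: (10,5) 2 'dc'
  8: (5,4) 1 'd'
  9: (4,3) 2 'dd'
  10: (3,2) 3 'ddd'
  11: (2,18) 1 'd'
  12: (18,8) 1 'd'
  13: (8,21) 0 ''
  14: (21,16) 1 'e'
  15: (16,19) 2 'eh'
  16: (19,12) 0 ''
  17: (12,9) 1 'f'
  18: (9,15) 1 'f'
  19: (15,17) 0 ''
  20: (17,7) 2 'hd'
  21: (7,20) 1 'h'
  22: (20,14) 1 'h'

n(n+1)/2 = 23·24/2 = 276
Σ LCP = 0 + 0 + 1 + 1 + 2 + 0 + 1 + 2 + 1 + 2 + 3 + 1 + 1 + 0 + 1 + 2 + 0 + 1 + 1 + 0 + 2 + 1 + 1 = 24
distinct = 276 − 24 = 252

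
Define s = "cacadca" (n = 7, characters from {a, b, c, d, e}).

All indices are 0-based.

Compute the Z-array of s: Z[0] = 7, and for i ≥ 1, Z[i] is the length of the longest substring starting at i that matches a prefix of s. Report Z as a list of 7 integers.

Z[0]=7
i=1: fresh scan; Z[1]=0
i=2: fresh scan; Z[2]=2 grow→box=[2,4)
i=3: min(r-i=1, Z[1]=0)=0; Z[3]=0
i=4: fresh scan; Z[4]=0
i=5: fresh scan; Z[5]=2 grow→box=[5,7)
i=6: min(r-i=1, Z[1]=0)=0; Z[6]=0

[7, 0, 2, 0, 0, 2, 0]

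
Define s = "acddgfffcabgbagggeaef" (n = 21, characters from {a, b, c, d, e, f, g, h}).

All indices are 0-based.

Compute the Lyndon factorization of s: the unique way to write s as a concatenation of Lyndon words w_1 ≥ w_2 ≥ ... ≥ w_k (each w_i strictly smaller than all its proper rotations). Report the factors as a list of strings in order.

["acddgfffc", "abgbagggeaef"]

emit factor 1: 'acddgfffc' (i=0, period=9)
emit factor 2: 'abgbagggeaef' (i=9, period=12)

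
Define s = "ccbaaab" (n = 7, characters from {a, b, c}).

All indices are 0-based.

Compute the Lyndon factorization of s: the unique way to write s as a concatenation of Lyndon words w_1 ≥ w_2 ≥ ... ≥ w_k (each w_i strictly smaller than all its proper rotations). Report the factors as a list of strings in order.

["c", "c", "b", "aaab"]

emit factor 1: 'c' (i=0, period=1)
emit factor 2: 'c' (i=1, period=1)
emit factor 3: 'b' (i=2, period=1)
emit factor 4: 'aaab' (i=3, period=4)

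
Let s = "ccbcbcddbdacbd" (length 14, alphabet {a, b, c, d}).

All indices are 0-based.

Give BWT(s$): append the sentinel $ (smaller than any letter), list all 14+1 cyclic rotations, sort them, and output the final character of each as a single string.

rank  rotation         last
    0  $ccbcbcddbdacbd  d
    1  acbd$ccbcbcddbd  d
    2  bcbcddbdacbd$cc  c
    3  bcddbdacbd$ccbc  c
    4  bd$ccbcbcddbdac  c
    5  bdacbd$ccbcbcdd  d
    6  cbcbcddbdacbd$c  c
    7  cbcddbdacbd$ccb  b
    8  cbd$ccbcbcddbda  a
    9  ccbcbcddbdacbd$  $
   10  cddbdacbd$ccbcb  b
   11  d$ccbcbcddbdacb  b
   12  dacbd$ccbcbcddb  b
   13  dbdacbd$ccbcbcd  d
   14  ddbdacbd$ccbcbc  c

ddcccdcba$bbbdc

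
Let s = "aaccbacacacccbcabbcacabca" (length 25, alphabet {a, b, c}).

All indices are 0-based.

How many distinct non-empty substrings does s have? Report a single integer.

sorted suffixes:
  #0 SA[0]=24  'a'
  #1 SA[1]=0  'aaccbacacacccbcabbcacabca'
  #2 SA[2]=15  'abbcacabca'
  #3 SA[3]=21  'abca'
  #4 SA[4]=19  'acabca'
  #5 SA[5]=5  'acacacccbcabbcacabca'
  #6 SA[6]=7  'acacccbcabbcacabca'
  #7 SA[7]=1  'accbacacacccbcabbcacabca'
  #8 SA[8]=9  'acccbcabbcacabca'
  #9 SA[9]=4  'bacacacccbcabbcacabca'
  #10 SA[10]=16  'bbcacabca'
  #11 SA[11]=22  'bca'
  #12 SA[12]=13  'bcabbcacabca'
  #13 SA[13]=17  'bcacabca'
  #14 SA[14]=23  'ca'
  #15 SA[15]=14  'cabbcacabca'
  #16 SA[16]=20  'cabca'
  #17 SA[17]=18  'cacabca'
  #18 SA[18]=6  'cacacccbcabbcacabca'
  #19 SA[19]=8  'cacccbcabbcacabca'
  #20 SA[20]=3  'cbacacacccbcabbcacabca'
  #21 SA[21]=12  'cbcabbcacabca'
  #22 SA[22]=2  'ccbacacacccbcabbcacabca'
  #23 SA[23]=11  'ccbcabbcacabca'
  #24 SA[24]=10  'cccbcabbcacabca'

SA = [24, 0, 15, 21, 19, 5, 7, 1, 9, 4, 16, 22, 13, 17, 23, 14, 20, 18, 6, 8, 3, 12, 2, 11, 10]
[i] adj suffixes → lcp
  [1] 24/0 → 1 ('a')
  [2] 0/15 → 1 ('a')
  [3] 15/21 → 2 ('ab')
  [4] 21/19 → 1 ('a')
  [5] 19/5 → 3 ('aca')
  [6] 5/7 → 4 ('acac')
  [7] 7/1 → 2 ('ac')
  [8] 1/9 → 3 ('acc')
  [9] 9/4 → 0 ('')
  [10] 4/16 → 1 ('b')
  [11] 16/22 → 1 ('b')
  [12] 22/13 → 3 ('bca')
  [13] 13/17 → 3 ('bca')
  [14] 17/23 → 0 ('')
  [15] 23/14 → 2 ('ca')
  [16] 14/20 → 3 ('cab')
  [17] 20/18 → 2 ('ca')
  [18] 18/6 → 4 ('caca')
  [19] 6/8 → 3 ('cac')
  [20] 8/3 → 1 ('c')
  [21] 3/12 → 2 ('cb')
  [22] 12/2 → 1 ('c')
  [23] 2/11 → 3 ('ccb')
  [24] 11/10 → 2 ('cc')

n(n+1)/2 = 25·26/2 = 325
Σ LCP = 0 + 1 + 1 + 2 + 1 + 3 + 4 + 2 + 3 + 0 + 1 + 1 + 3 + 3 + 0 + 2 + 3 + 2 + 4 + 3 + 1 + 2 + 1 + 3 + 2 = 48
distinct = 325 − 48 = 277

277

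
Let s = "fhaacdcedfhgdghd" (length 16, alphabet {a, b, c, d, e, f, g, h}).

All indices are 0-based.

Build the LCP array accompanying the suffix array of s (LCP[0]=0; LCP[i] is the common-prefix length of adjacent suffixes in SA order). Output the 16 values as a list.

[0, 1, 0, 1, 0, 1, 1, 1, 0, 0, 2, 0, 1, 0, 1, 1]

rank | idx | suffix
   0 |   2 | aacdcedfhgdghd
   1 |   3 | acdcedfhgdghd
   2 |   4 | cdcedfhgdghd
   3 |   6 | cedfhgdghd
   4 |  15 | d
   5 |   5 | dcedfhgdghd
   6 |   8 | dfhgdghd
   7 |  12 | dghd
   8 |   7 | edfhgdghd
   9 |   0 | fhaacdcedfhgdghd
  10 |   9 | fhgdghd
  11 |  11 | gdghd
  12 |  13 | ghd
  13 |   1 | haacdcedfhgdghd
  14 |  14 | hd
  15 |  10 | hgdghd

SA = [2, 3, 4, 6, 15, 5, 8, 12, 7, 0, 9, 11, 13, 1, 14, 10]
rank  pair      lcp
   1  s[2:],s[3:]  1  'a'
   2  s[3:],s[4:]  0  ''
   3  s[4:],s[6:]  1  'c'
   4  s[6:],s[15:]  0  ''
   5  s[15:],s[5:]  1  'd'
   6  s[5:],s[8:]  1  'd'
   7  s[8:],s[12:]  1  'd'
   8  s[12:],s[7:]  0  ''
   9  s[7:],s[0:]  0  ''
  10  s[0:],s[9:]  2  'fh'
  11  s[9:],s[11:]  0  ''
  12  s[11:],s[13:]  1  'g'
  13  s[13:],s[1:]  0  ''
  14  s[1:],s[14:]  1  'h'
  15  s[14:],s[10:]  1  'h'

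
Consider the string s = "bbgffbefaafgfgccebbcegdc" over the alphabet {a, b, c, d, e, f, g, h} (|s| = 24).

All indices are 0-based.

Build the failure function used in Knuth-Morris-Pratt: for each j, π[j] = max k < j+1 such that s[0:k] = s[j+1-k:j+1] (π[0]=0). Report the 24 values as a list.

[0, 1, 0, 0, 0, 1, 0, 0, 0, 0, 0, 0, 0, 0, 0, 0, 0, 1, 2, 0, 0, 0, 0, 0]

π[0] = 0
j=1 s[j]='b': π[1]=1 (border 'b')
j=2 s[j]='g': k: 1→0; π[2]=0 (border '')
j=3 s[j]='f': π[3]=0 (border '')
j=4 s[j]='f': π[4]=0 (border '')
j=5 s[j]='b': π[5]=1 (border 'b')
j=6 s[j]='e': k: 1→0; π[6]=0 (border '')
j=7 s[j]='f': π[7]=0 (border '')
j=8 s[j]='a': π[8]=0 (border '')
j=9 s[j]='a': π[9]=0 (border '')
j=10 s[j]='f': π[10]=0 (border '')
j=11 s[j]='g': π[11]=0 (border '')
j=12 s[j]='f': π[12]=0 (border '')
j=13 s[j]='g': π[13]=0 (border '')
j=14 s[j]='c': π[14]=0 (border '')
j=15 s[j]='c': π[15]=0 (border '')
j=16 s[j]='e': π[16]=0 (border '')
j=17 s[j]='b': π[17]=1 (border 'b')
j=18 s[j]='b': π[18]=2 (border 'bb')
j=19 s[j]='c': k: 2→1→0; π[19]=0 (border '')
j=20 s[j]='e': π[20]=0 (border '')
j=21 s[j]='g': π[21]=0 (border '')
j=22 s[j]='d': π[22]=0 (border '')
j=23 s[j]='c': π[23]=0 (border '')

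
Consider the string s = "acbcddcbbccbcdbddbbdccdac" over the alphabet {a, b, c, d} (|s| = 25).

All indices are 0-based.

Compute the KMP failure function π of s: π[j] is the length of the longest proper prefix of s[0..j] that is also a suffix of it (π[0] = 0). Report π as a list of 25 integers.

[0, 0, 0, 0, 0, 0, 0, 0, 0, 0, 0, 0, 0, 0, 0, 0, 0, 0, 0, 0, 0, 0, 0, 1, 2]

π[0] = 0
j=1 s[j]='c': π[1]=0 (border '')
j=2 s[j]='b': π[2]=0 (border '')
j=3 s[j]='c': π[3]=0 (border '')
j=4 s[j]='d': π[4]=0 (border '')
j=5 s[j]='d': π[5]=0 (border '')
j=6 s[j]='c': π[6]=0 (border '')
j=7 s[j]='b': π[7]=0 (border '')
j=8 s[j]='b': π[8]=0 (border '')
j=9 s[j]='c': π[9]=0 (border '')
j=10 s[j]='c': π[10]=0 (border '')
j=11 s[j]='b': π[11]=0 (border '')
j=12 s[j]='c': π[12]=0 (border '')
j=13 s[j]='d': π[13]=0 (border '')
j=14 s[j]='b': π[14]=0 (border '')
j=15 s[j]='d': π[15]=0 (border '')
j=16 s[j]='d': π[16]=0 (border '')
j=17 s[j]='b': π[17]=0 (border '')
j=18 s[j]='b': π[18]=0 (border '')
j=19 s[j]='d': π[19]=0 (border '')
j=20 s[j]='c': π[20]=0 (border '')
j=21 s[j]='c': π[21]=0 (border '')
j=22 s[j]='d': π[22]=0 (border '')
j=23 s[j]='a': π[23]=1 (border 'a')
j=24 s[j]='c': π[24]=2 (border 'ac')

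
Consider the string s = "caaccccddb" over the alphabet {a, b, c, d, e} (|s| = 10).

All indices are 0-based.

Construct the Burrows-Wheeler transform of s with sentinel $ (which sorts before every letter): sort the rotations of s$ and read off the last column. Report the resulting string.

bcad$acccdc

rank  rotation     last
    0  $caaccccddb  b
    1  aaccccddb$c  c
    2  accccddb$ca  a
    3  b$caaccccdd  d
    4  caaccccddb$  $
    5  ccccddb$caa  a
    6  cccddb$caac  c
    7  ccddb$caacc  c
    8  cddb$caaccc  c
    9  db$caaccccd  d
   10  ddb$caacccc  c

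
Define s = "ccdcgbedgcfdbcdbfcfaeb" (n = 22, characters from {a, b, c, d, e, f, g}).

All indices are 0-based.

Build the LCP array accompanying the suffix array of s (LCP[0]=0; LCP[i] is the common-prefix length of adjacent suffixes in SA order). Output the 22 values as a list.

rank→(start, suffix):
  0 → (19, 'aeb')
  1 → (21, 'b')
  2 → (12, 'bcdbfcfaeb')
  3 → (5, 'bedgcfdbcdbfcfaeb')
  4 → (15, 'bfcfaeb')
  5 → (0, 'ccdcgbedgcfdbcdbfcfaeb')
  6 → (13, 'cdbfcfaeb')
  7 → (1, 'cdcgbedgcfdbcdbfcfaeb')
  8 → (17, 'cfaeb')
  9 → (9, 'cfdbcdbfcfaeb')
  10 → (3, 'cgbedgcfdbcdbfcfaeb')
  11 → (11, 'dbcdbfcfaeb')
  12 → (14, 'dbfcfaeb')
  13 → (2, 'dcgbedgcfdbcdbfcfaeb')
  14 → (7, 'dgcfdbcdbfcfaeb')
  15 → (20, 'eb')
  16 → (6, 'edgcfdbcdbfcfaeb')
  17 → (18, 'faeb')
  18 → (16, 'fcfaeb')
  19 → (10, 'fdbcdbfcfaeb')
  20 → (4, 'gbedgcfdbcdbfcfaeb')
  21 → (8, 'gcfdbcdbfcfaeb')

SA = [19, 21, 12, 5, 15, 0, 13, 1, 17, 9, 3, 11, 14, 2, 7, 20, 6, 18, 16, 10, 4, 8]
[i] adj suffixes → lcp
  [1] 19/21 → 0 ('')
  [2] 21/12 → 1 ('b')
  [3] 12/5 → 1 ('b')
  [4] 5/15 → 1 ('b')
  [5] 15/0 → 0 ('')
  [6] 0/13 → 1 ('c')
  [7] 13/1 → 2 ('cd')
  [8] 1/17 → 1 ('c')
  [9] 17/9 → 2 ('cf')
  [10] 9/3 → 1 ('c')
  [11] 3/11 → 0 ('')
  [12] 11/14 → 2 ('db')
  [13] 14/2 → 1 ('d')
  [14] 2/7 → 1 ('d')
  [15] 7/20 → 0 ('')
  [16] 20/6 → 1 ('e')
  [17] 6/18 → 0 ('')
  [18] 18/16 → 1 ('f')
  [19] 16/10 → 1 ('f')
  [20] 10/4 → 0 ('')
  [21] 4/8 → 1 ('g')

[0, 0, 1, 1, 1, 0, 1, 2, 1, 2, 1, 0, 2, 1, 1, 0, 1, 0, 1, 1, 0, 1]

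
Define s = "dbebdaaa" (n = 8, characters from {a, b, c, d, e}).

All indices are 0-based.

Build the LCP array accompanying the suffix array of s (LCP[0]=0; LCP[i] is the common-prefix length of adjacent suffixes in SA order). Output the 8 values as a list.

[0, 1, 2, 0, 1, 0, 1, 0]

rank | idx | suffix
   0 |   7 | a
   1 |   6 | aa
   2 |   5 | aaa
   3 |   3 | bdaaa
   4 |   1 | bebdaaa
   5 |   4 | daaa
   6 |   0 | dbebdaaa
   7 |   2 | ebdaaa

SA = [7, 6, 5, 3, 1, 4, 0, 2]
[i] adj suffixes → lcp
  [1] 7/6 → 1 ('a')
  [2] 6/5 → 2 ('aa')
  [3] 5/3 → 0 ('')
  [4] 3/1 → 1 ('b')
  [5] 1/4 → 0 ('')
  [6] 4/0 → 1 ('d')
  [7] 0/2 → 0 ('')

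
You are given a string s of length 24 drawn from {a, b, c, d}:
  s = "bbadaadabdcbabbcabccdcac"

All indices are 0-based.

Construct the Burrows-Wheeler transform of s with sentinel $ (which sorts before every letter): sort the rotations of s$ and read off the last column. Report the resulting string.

cdbcdcbacb$abaaabddbcaacb

rank  rotation                   last
    0  $bbadaadabdcbabbcabccdcac  c
    1  aadabdcbabbcabccdcac$bbad  d
    2  abbcabccdcac$bbadaadabdcb  b
    3  abccdcac$bbadaadabdcbabbc  c
    4  abdcbabbcabccdcac$bbadaad  d
    5  ac$bbadaadabdcbabbcabccdc  c
    6  adaadabdcbabbcabccdcac$bb  b
    7  adabdcbabbcabccdcac$bbada  a
    8  babbcabccdcac$bbadaadabdc  c
    9  badaadabdcbabbcabccdcac$b  b
   10  bbadaadabdcbabbcabccdcac$  $
   11  bbcabccdcac$bbadaadabdcba  a
   12  bcabccdcac$bbadaadabdcbab  b
   13  bccdcac$bbadaadabdcbabbca  a
   14  bdcbabbcabccdcac$bbadaada  a
   15  c$bbadaadabdcbabbcabccdca  a
   16  cabccdcac$bbadaadabdcbabb  b
   17  cac$bbadaadabdcbabbcabccd  d
   18  cbabbcabccdcac$bbadaadabd  d
   19  ccdcac$bbadaadabdcbabbcab  b
   20  cdcac$bbadaadabdcbabbcabc  c
   21  daadabdcbabbcabccdcac$bba  a
   22  dabdcbabbcabccdcac$bbadaa  a
   23  dcac$bbadaadabdcbabbcabcc  c
   24  dcbabbcabccdcac$bbadaadab  b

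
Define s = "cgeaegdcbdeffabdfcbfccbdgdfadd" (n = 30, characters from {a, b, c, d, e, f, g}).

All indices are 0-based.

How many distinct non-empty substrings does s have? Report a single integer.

rank→(start, suffix):
  0 → (13, 'abdfcbfccbdgdfadd')
  1 → (27, 'add')
  2 → (3, 'aegdcbdeffabdfcbfccbdgdfadd')
  3 → (8, 'bdeffabdfcbfccbdgdfadd')
  4 → (14, 'bdfcbfccbdgdfadd')
  5 → (22, 'bdgdfadd')
  6 → (18, 'bfccbdgdfadd')
  7 → (7, 'cbdeffabdfcbfccbdgdfadd')
  8 → (21, 'cbdgdfadd')
  9 → (17, 'cbfccbdgdfadd')
  10 → (20, 'ccbdgdfadd')
  11 → (0, 'cgeaegdcbdeffabdfcbfccbdgdfadd')
  12 → (29, 'd')
  13 → (6, 'dcbdeffabdfcbfccbdgdfadd')
  14 → (28, 'dd')
  15 → (9, 'deffabdfcbfccbdgdfadd')
  16 → (25, 'dfadd')
  17 → (15, 'dfcbfccbdgdfadd')
  18 → (23, 'dgdfadd')
  19 → (2, 'eaegdcbdeffabdfcbfccbdgdfadd')
  20 → (10, 'effabdfcbfccbdgdfadd')
  21 → (4, 'egdcbdeffabdfcbfccbdgdfadd')
  22 → (12, 'fabdfcbfccbdgdfadd')
  23 → (26, 'fadd')
  24 → (16, 'fcbfccbdgdfadd')
  25 → (19, 'fccbdgdfadd')
  26 → (11, 'ffabdfcbfccbdgdfadd')
  27 → (5, 'gdcbdeffabdfcbfccbdgdfadd')
  28 → (24, 'gdfadd')
  29 → (1, 'geaegdcbdeffabdfcbfccbdgdfadd')

SA = [13, 27, 3, 8, 14, 22, 18, 7, 21, 17, 20, 0, 29, 6, 28, 9, 25, 15, 23, 2, 10, 4, 12, 26, 16, 19, 11, 5, 24, 1]
[i] adj suffixes → lcp
  [1] 13/27 → 1 ('a')
  [2] 27/3 → 1 ('a')
  [3] 3/8 → 0 ('')
  [4] 8/14 → 2 ('bd')
  [5] 14/22 → 2 ('bd')
  [6] 22/18 → 1 ('b')
  [7] 18/7 → 0 ('')
  [8] 7/21 → 3 ('cbd')
  [9] 21/17 → 2 ('cb')
  [10] 17/20 → 1 ('c')
  [11] 20/0 → 1 ('c')
  [12] 0/29 → 0 ('')
  [13] 29/6 → 1 ('d')
  [14] 6/28 → 1 ('d')
  [15] 28/9 → 1 ('d')
  [16] 9/25 → 1 ('d')
  [17] 25/15 → 2 ('df')
  [18] 15/23 → 1 ('d')
  [19] 23/2 → 0 ('')
  [20] 2/10 → 1 ('e')
  [21] 10/4 → 1 ('e')
  [22] 4/12 → 0 ('')
  [23] 12/26 → 2 ('fa')
  [24] 26/16 → 1 ('f')
  [25] 16/19 → 2 ('fc')
  [26] 19/11 → 1 ('f')
  [27] 11/5 → 0 ('')
  [28] 5/24 → 2 ('gd')
  [29] 24/1 → 1 ('g')

n(n+1)/2 = 30·31/2 = 465
Σ LCP = 0 + 1 + 1 + 0 + 2 + 2 + 1 + 0 + 3 + 2 + 1 + 1 + 0 + 1 + 1 + 1 + 1 + 2 + 1 + 0 + 1 + 1 + 0 + 2 + 1 + 2 + 1 + 0 + 2 + 1 = 32
distinct = 465 − 32 = 433

433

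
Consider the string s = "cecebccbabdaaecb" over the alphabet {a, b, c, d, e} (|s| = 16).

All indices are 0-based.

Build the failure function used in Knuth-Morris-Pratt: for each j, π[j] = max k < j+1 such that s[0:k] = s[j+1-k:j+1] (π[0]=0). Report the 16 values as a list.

[0, 0, 1, 2, 0, 1, 1, 0, 0, 0, 0, 0, 0, 0, 1, 0]

π[0] = 0
j=1 s[j]='e': π[1]=0 (border '')
j=2 s[j]='c': π[2]=1 (border 'c')
j=3 s[j]='e': π[3]=2 (border 'ce')
j=4 s[j]='b': k: 2→0; π[4]=0 (border '')
j=5 s[j]='c': π[5]=1 (border 'c')
j=6 s[j]='c': k: 1→0; π[6]=1 (border 'c')
j=7 s[j]='b': k: 1→0; π[7]=0 (border '')
j=8 s[j]='a': π[8]=0 (border '')
j=9 s[j]='b': π[9]=0 (border '')
j=10 s[j]='d': π[10]=0 (border '')
j=11 s[j]='a': π[11]=0 (border '')
j=12 s[j]='a': π[12]=0 (border '')
j=13 s[j]='e': π[13]=0 (border '')
j=14 s[j]='c': π[14]=1 (border 'c')
j=15 s[j]='b': k: 1→0; π[15]=0 (border '')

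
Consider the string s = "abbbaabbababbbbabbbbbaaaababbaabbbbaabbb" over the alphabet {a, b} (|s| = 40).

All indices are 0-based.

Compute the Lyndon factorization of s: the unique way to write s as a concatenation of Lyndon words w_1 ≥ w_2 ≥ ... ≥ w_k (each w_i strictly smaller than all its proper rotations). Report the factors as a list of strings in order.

emit factor 1: 'abbb' (i=0, period=4)
emit factor 2: 'aabbababbbbabbbbb' (i=4, period=17)
emit factor 3: 'aaaababbaabbbbaabbb' (i=21, period=19)

["abbb", "aabbababbbbabbbbb", "aaaababbaabbbbaabbb"]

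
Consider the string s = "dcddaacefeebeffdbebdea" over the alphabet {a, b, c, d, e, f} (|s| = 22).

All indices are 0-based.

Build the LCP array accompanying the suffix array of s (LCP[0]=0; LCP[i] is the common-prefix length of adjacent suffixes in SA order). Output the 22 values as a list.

rank | idx | suffix
   0 |  21 | a
   1 |   4 | aacefeebeffdbebdea
   2 |   5 | acefeebeffdbebdea
   3 |  18 | bdea
   4 |  16 | bebdea
   5 |  11 | beffdbebdea
   6 |   1 | cddaacefeebeffdbebdea
   7 |   6 | cefeebeffdbebdea
   8 |   3 | daacefeebeffdbebdea
   9 |  15 | dbebdea
  10 |   0 | dcddaacefeebeffdbebdea
  11 |   2 | ddaacefeebeffdbebdea
  12 |  19 | dea
  13 |  20 | ea
  14 |  17 | ebdea
  15 |  10 | ebeffdbebdea
  16 |   9 | eebeffdbebdea
  17 |   7 | efeebeffdbebdea
  18 |  12 | effdbebdea
  19 |  14 | fdbebdea
  20 |   8 | feebeffdbebdea
  21 |  13 | ffdbebdea

SA = [21, 4, 5, 18, 16, 11, 1, 6, 3, 15, 0, 2, 19, 20, 17, 10, 9, 7, 12, 14, 8, 13]
i: (SA[i-1],SA[i]) lcp shared
  1: (21,4) 1 'a'
  2: (4,5) 1 'a'
  3: (5,18) 0 ''
  4: (18,16) 1 'b'
  5: (16,11) 2 'be'
  6: (11,1) 0 ''
  7: (1,6) 1 'c'
  8: (6,3) 0 ''
  9: (3,15) 1 'd'
  10: (15,0) 1 'd'
  11: (0,2) 1 'd'
  12: (2,19) 1 'd'
  13: (19,20) 0 ''
  14: (20,17) 1 'e'
  15: (17,10) 2 'eb'
  16: (10,9) 1 'e'
  17: (9,7) 1 'e'
  18: (7,12) 2 'ef'
  19: (12,14) 0 ''
  20: (14,8) 1 'f'
  21: (8,13) 1 'f'

[0, 1, 1, 0, 1, 2, 0, 1, 0, 1, 1, 1, 1, 0, 1, 2, 1, 1, 2, 0, 1, 1]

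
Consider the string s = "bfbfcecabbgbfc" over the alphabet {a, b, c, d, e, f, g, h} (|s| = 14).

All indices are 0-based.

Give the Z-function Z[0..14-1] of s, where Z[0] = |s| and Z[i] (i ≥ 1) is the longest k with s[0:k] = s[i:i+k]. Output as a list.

[14, 0, 2, 0, 0, 0, 0, 0, 1, 1, 0, 2, 0, 0]

Z[0]=14
i=1: i≥r, start 0; Z[1]=0
i=2: i≥r, start 0; Z[2]=2 grow→box=[2,4)
i=3: min(r-i=1, Z[1]=0)=0; Z[3]=0
i=4: i≥r, start 0; Z[4]=0
i=5: i≥r, start 0; Z[5]=0
i=6: i≥r, start 0; Z[6]=0
i=7: i≥r, start 0; Z[7]=0
i=8: i≥r, start 0; Z[8]=1 grow→box=[8,9)
i=9: i≥r, start 0; Z[9]=1 grow→box=[9,10)
i=10: i≥r, start 0; Z[10]=0
i=11: i≥r, start 0; Z[11]=2 grow→box=[11,13)
i=12: min(r-i=1, Z[1]=0)=0; Z[12]=0
i=13: i≥r, start 0; Z[13]=0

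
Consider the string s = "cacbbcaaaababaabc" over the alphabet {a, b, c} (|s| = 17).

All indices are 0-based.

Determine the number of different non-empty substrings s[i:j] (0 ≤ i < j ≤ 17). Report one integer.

sorted suffixes:
  #0 SA[0]=6  'aaaababaabc'
  #1 SA[1]=7  'aaababaabc'
  #2 SA[2]=8  'aababaabc'
  #3 SA[3]=13  'aabc'
  #4 SA[4]=11  'abaabc'
  #5 SA[5]=9  'ababaabc'
  #6 SA[6]=14  'abc'
  #7 SA[7]=1  'acbbcaaaababaabc'
  #8 SA[8]=12  'baabc'
  #9 SA[9]=10  'babaabc'
  #10 SA[10]=3  'bbcaaaababaabc'
  #11 SA[11]=15  'bc'
  #12 SA[12]=4  'bcaaaababaabc'
  #13 SA[13]=16  'c'
  #14 SA[14]=5  'caaaababaabc'
  #15 SA[15]=0  'cacbbcaaaababaabc'
  #16 SA[16]=2  'cbbcaaaababaabc'

SA = [6, 7, 8, 13, 11, 9, 14, 1, 12, 10, 3, 15, 4, 16, 5, 0, 2]
rank  pair      lcp
   1  s[6:],s[7:]  3  'aaa'
   2  s[7:],s[8:]  2  'aa'
   3  s[8:],s[13:]  3  'aab'
   4  s[13:],s[11:]  1  'a'
   5  s[11:],s[9:]  3  'aba'
   6  s[9:],s[14:]  2  'ab'
   7  s[14:],s[1:]  1  'a'
   8  s[1:],s[12:]  0  ''
   9  s[12:],s[10:]  2  'ba'
  10  s[10:],s[3:]  1  'b'
  11  s[3:],s[15:]  1  'b'
  12  s[15:],s[4:]  2  'bc'
  13  s[4:],s[16:]  0  ''
  14  s[16:],s[5:]  1  'c'
  15  s[5:],s[0:]  2  'ca'
  16  s[0:],s[2:]  1  'c'

n(n+1)/2 = 17·18/2 = 153
Σ LCP = 0 + 3 + 2 + 3 + 1 + 3 + 2 + 1 + 0 + 2 + 1 + 1 + 2 + 0 + 1 + 2 + 1 = 25
distinct = 153 − 25 = 128

128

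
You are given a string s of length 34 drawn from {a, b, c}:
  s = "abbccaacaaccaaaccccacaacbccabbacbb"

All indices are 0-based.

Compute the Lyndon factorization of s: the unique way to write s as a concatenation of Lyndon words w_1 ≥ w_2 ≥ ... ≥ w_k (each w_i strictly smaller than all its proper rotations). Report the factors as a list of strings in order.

emit factor 1: 'abbcc' (i=0, period=5)
emit factor 2: 'aacaacc' (i=5, period=7)
emit factor 3: 'aaaccccacaacbccabbacbb' (i=12, period=22)

["abbcc", "aacaacc", "aaaccccacaacbccabbacbb"]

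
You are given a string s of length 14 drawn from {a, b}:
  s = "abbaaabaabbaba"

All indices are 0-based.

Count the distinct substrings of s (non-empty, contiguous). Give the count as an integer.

rank→(start, suffix):
  0 → (13, 'a')
  1 → (3, 'aaabaabbaba')
  2 → (4, 'aabaabbaba')
  3 → (7, 'aabbaba')
  4 → (11, 'aba')
  5 → (5, 'abaabbaba')
  6 → (0, 'abbaaabaabbaba')
  7 → (8, 'abbaba')
  8 → (12, 'ba')
  9 → (2, 'baaabaabbaba')
  10 → (6, 'baabbaba')
  11 → (10, 'baba')
  12 → (1, 'bbaaabaabbaba')
  13 → (9, 'bbaba')

SA = [13, 3, 4, 7, 11, 5, 0, 8, 12, 2, 6, 10, 1, 9]
[i] adj suffixes → lcp
  [1] 13/3 → 1 ('a')
  [2] 3/4 → 2 ('aa')
  [3] 4/7 → 3 ('aab')
  [4] 7/11 → 1 ('a')
  [5] 11/5 → 3 ('aba')
  [6] 5/0 → 2 ('ab')
  [7] 0/8 → 4 ('abba')
  [8] 8/12 → 0 ('')
  [9] 12/2 → 2 ('ba')
  [10] 2/6 → 3 ('baa')
  [11] 6/10 → 2 ('ba')
  [12] 10/1 → 1 ('b')
  [13] 1/9 → 3 ('bba')

n(n+1)/2 = 14·15/2 = 105
Σ LCP = 0 + 1 + 2 + 3 + 1 + 3 + 2 + 4 + 0 + 2 + 3 + 2 + 1 + 3 = 27
distinct = 105 − 27 = 78

78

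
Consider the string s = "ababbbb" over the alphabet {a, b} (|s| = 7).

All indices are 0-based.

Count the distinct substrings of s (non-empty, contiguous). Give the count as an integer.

19

rank→(start, suffix):
  0 → (0, 'ababbbb')
  1 → (2, 'abbbb')
  2 → (6, 'b')
  3 → (1, 'babbbb')
  4 → (5, 'bb')
  5 → (4, 'bbb')
  6 → (3, 'bbbb')

SA = [0, 2, 6, 1, 5, 4, 3]
i: (SA[i-1],SA[i]) lcp shared
  1: (0,2) 2 'ab'
  2: (2,6) 0 ''
  3: (6,1) 1 'b'
  4: (1,5) 1 'b'
  5: (5,4) 2 'bb'
  6: (4,3) 3 'bbb'

n(n+1)/2 = 7·8/2 = 28
Σ LCP = 0 + 2 + 0 + 1 + 1 + 2 + 3 = 9
distinct = 28 − 9 = 19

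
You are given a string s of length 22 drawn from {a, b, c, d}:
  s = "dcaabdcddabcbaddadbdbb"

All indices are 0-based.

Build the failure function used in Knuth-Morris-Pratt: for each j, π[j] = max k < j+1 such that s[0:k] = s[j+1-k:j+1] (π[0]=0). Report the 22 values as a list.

[0, 0, 0, 0, 0, 1, 2, 1, 1, 0, 0, 0, 0, 0, 1, 1, 0, 1, 0, 1, 0, 0]

π[0] = 0
j=1 s[j]='c': π[1]=0 (border '')
j=2 s[j]='a': π[2]=0 (border '')
j=3 s[j]='a': π[3]=0 (border '')
j=4 s[j]='b': π[4]=0 (border '')
j=5 s[j]='d': π[5]=1 (border 'd')
j=6 s[j]='c': π[6]=2 (border 'dc')
j=7 s[j]='d': k: 2→0; π[7]=1 (border 'd')
j=8 s[j]='d': k: 1→0; π[8]=1 (border 'd')
j=9 s[j]='a': k: 1→0; π[9]=0 (border '')
j=10 s[j]='b': π[10]=0 (border '')
j=11 s[j]='c': π[11]=0 (border '')
j=12 s[j]='b': π[12]=0 (border '')
j=13 s[j]='a': π[13]=0 (border '')
j=14 s[j]='d': π[14]=1 (border 'd')
j=15 s[j]='d': k: 1→0; π[15]=1 (border 'd')
j=16 s[j]='a': k: 1→0; π[16]=0 (border '')
j=17 s[j]='d': π[17]=1 (border 'd')
j=18 s[j]='b': k: 1→0; π[18]=0 (border '')
j=19 s[j]='d': π[19]=1 (border 'd')
j=20 s[j]='b': k: 1→0; π[20]=0 (border '')
j=21 s[j]='b': π[21]=0 (border '')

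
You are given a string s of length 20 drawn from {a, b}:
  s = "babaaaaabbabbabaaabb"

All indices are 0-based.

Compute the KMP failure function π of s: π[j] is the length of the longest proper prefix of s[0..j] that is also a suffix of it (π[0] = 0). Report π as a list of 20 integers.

π[0] = 0
j=1 s[j]='a': π[1]=0 (border '')
j=2 s[j]='b': π[2]=1 (border 'b')
j=3 s[j]='a': π[3]=2 (border 'ba')
j=4 s[j]='a': k: 2→0; π[4]=0 (border '')
j=5 s[j]='a': π[5]=0 (border '')
j=6 s[j]='a': π[6]=0 (border '')
j=7 s[j]='a': π[7]=0 (border '')
j=8 s[j]='b': π[8]=1 (border 'b')
j=9 s[j]='b': k: 1→0; π[9]=1 (border 'b')
j=10 s[j]='a': π[10]=2 (border 'ba')
j=11 s[j]='b': π[11]=3 (border 'bab')
j=12 s[j]='b': k: 3→1→0; π[12]=1 (border 'b')
j=13 s[j]='a': π[13]=2 (border 'ba')
j=14 s[j]='b': π[14]=3 (border 'bab')
j=15 s[j]='a': π[15]=4 (border 'baba')
j=16 s[j]='a': π[16]=5 (border 'babaa')
j=17 s[j]='a': π[17]=6 (border 'babaaa')
j=18 s[j]='b': k: 6→0; π[18]=1 (border 'b')
j=19 s[j]='b': k: 1→0; π[19]=1 (border 'b')

[0, 0, 1, 2, 0, 0, 0, 0, 1, 1, 2, 3, 1, 2, 3, 4, 5, 6, 1, 1]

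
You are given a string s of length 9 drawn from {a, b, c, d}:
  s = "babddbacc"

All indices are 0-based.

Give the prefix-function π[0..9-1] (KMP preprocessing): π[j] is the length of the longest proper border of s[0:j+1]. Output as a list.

π[0] = 0
j=1 s[j]='a': π[1]=0 (border '')
j=2 s[j]='b': π[2]=1 (border 'b')
j=3 s[j]='d': k: 1→0; π[3]=0 (border '')
j=4 s[j]='d': π[4]=0 (border '')
j=5 s[j]='b': π[5]=1 (border 'b')
j=6 s[j]='a': π[6]=2 (border 'ba')
j=7 s[j]='c': k: 2→0; π[7]=0 (border '')
j=8 s[j]='c': π[8]=0 (border '')

[0, 0, 1, 0, 0, 1, 2, 0, 0]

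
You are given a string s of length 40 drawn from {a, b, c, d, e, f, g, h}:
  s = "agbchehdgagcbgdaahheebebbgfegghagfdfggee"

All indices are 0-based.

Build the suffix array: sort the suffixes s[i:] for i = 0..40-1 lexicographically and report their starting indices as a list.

[15, 0, 9, 31, 16, 23, 2, 21, 12, 24, 11, 3, 14, 34, 7, 39, 22, 20, 38, 19, 27, 5, 33, 26, 35, 8, 1, 10, 13, 37, 32, 25, 36, 28, 29, 30, 6, 18, 4, 17]

sorted suffixes:
  #0 SA[0]=15  'aahheebebbgfegghagfdfggee'
  #1 SA[1]=0  'agbchehdgagcbgdaahheebebbgfegghagfdfggee'
  #2 SA[2]=9  'agcbgdaahheebebbgfegghagfdfggee'
  #3 SA[3]=31  'agfdfggee'
  #4 SA[4]=16  'ahheebebbgfegghagfdfggee'
  #5 SA[5]=23  'bbgfegghagfdfggee'
  #6 SA[6]=2  'bchehdgagcbgdaahheebebbgfegghagfdfggee'
  #7 SA[7]=21  'bebbgfegghagfdfggee'
  #8 SA[8]=12  'bgdaahheebebbgfegghagfdfggee'
  #9 SA[9]=24  'bgfegghagfdfggee'
  #10 SA[10]=11  'cbgdaahheebebbgfegghagfdfggee'
  #11 SA[11]=3  'chehdgagcbgdaahheebebbgfegghagfdfggee'
  #12 SA[12]=14  'daahheebebbgfegghagfdfggee'
  #13 SA[13]=34  'dfggee'
  #14 SA[14]=7  'dgagcbgdaahheebebbgfegghagfdfggee'
  #15 SA[15]=39  'e'
  #16 SA[16]=22  'ebbgfegghagfdfggee'
  #17 SA[17]=20  'ebebbgfegghagfdfggee'
  #18 SA[18]=38  'ee'
  #19 SA[19]=19  'eebebbgfegghagfdfggee'
  #20 SA[20]=27  'egghagfdfggee'
  #21 SA[21]=5  'ehdgagcbgdaahheebebbgfegghagfdfggee'
  #22 SA[22]=33  'fdfggee'
  #23 SA[23]=26  'fegghagfdfggee'
  #24 SA[24]=35  'fggee'
  #25 SA[25]=8  'gagcbgdaahheebebbgfegghagfdfggee'
  #26 SA[26]=1  'gbchehdgagcbgdaahheebebbgfegghagfdfggee'
  #27 SA[27]=10  'gcbgdaahheebebbgfegghagfdfggee'
  #28 SA[28]=13  'gdaahheebebbgfegghagfdfggee'
  #29 SA[29]=37  'gee'
  #30 SA[30]=32  'gfdfggee'
  #31 SA[31]=25  'gfegghagfdfggee'
  #32 SA[32]=36  'ggee'
  #33 SA[33]=28  'gghagfdfggee'
  #34 SA[34]=29  'ghagfdfggee'
  #35 SA[35]=30  'hagfdfggee'
  #36 SA[36]=6  'hdgagcbgdaahheebebbgfegghagfdfggee'
  #37 SA[37]=18  'heebebbgfegghagfdfggee'
  #38 SA[38]=4  'hehdgagcbgdaahheebebbgfegghagfdfggee'
  #39 SA[39]=17  'hheebebbgfegghagfdfggee'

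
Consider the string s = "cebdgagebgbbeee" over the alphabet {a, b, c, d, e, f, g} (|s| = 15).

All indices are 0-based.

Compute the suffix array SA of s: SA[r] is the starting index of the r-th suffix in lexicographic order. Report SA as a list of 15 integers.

rank | idx | suffix
   0 |   5 | agebgbbeee
   1 |  10 | bbeee
   2 |   2 | bdgagebgbbeee
   3 |  11 | beee
   4 |   8 | bgbbeee
   5 |   0 | cebdgagebgbbeee
   6 |   3 | dgagebgbbeee
   7 |  14 | e
   8 |   1 | ebdgagebgbbeee
   9 |   7 | ebgbbeee
  10 |  13 | ee
  11 |  12 | eee
  12 |   4 | gagebgbbeee
  13 |   9 | gbbeee
  14 |   6 | gebgbbeee

[5, 10, 2, 11, 8, 0, 3, 14, 1, 7, 13, 12, 4, 9, 6]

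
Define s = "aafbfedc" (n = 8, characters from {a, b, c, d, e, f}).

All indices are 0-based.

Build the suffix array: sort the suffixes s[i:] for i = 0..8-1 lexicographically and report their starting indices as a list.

[0, 1, 3, 7, 6, 5, 2, 4]

rank | idx | suffix
   0 |   0 | aafbfedc
   1 |   1 | afbfedc
   2 |   3 | bfedc
   3 |   7 | c
   4 |   6 | dc
   5 |   5 | edc
   6 |   2 | fbfedc
   7 |   4 | fedc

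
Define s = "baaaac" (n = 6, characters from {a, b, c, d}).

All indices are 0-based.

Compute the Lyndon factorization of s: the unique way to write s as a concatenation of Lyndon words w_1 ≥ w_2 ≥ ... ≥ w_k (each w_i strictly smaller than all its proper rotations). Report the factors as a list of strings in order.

emit factor 1: 'b' (i=0, period=1)
emit factor 2: 'aaaac' (i=1, period=5)

["b", "aaaac"]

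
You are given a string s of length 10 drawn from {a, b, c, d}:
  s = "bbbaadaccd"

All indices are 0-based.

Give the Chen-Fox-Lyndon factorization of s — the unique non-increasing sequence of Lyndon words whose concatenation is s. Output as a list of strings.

["b", "b", "b", "aadaccd"]

emit factor 1: 'b' (i=0, period=1)
emit factor 2: 'b' (i=1, period=1)
emit factor 3: 'b' (i=2, period=1)
emit factor 4: 'aadaccd' (i=3, period=7)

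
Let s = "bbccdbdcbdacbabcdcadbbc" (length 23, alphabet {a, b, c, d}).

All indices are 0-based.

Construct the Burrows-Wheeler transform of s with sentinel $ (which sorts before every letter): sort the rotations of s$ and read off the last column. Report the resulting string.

cbdccd$bbacdbdadbcbbaccb

rank  rotation                  last
    0  $bbccdbdcbdacbabcdcadbbc  c
    1  abcdcadbbc$bbccdbdcbdacb  b
    2  acbabcdcadbbc$bbccdbdcbd  d
    3  adbbc$bbccdbdcbdacbabcdc  c
    4  babcdcadbbc$bbccdbdcbdac  c
    5  bbc$bbccdbdcbdacbabcdcad  d
    6  bbccdbdcbdacbabcdcadbbc$  $
    7  bc$bbccdbdcbdacbabcdcadb  b
    8  bccdbdcbdacbabcdcadbbc$b  b
    9  bcdcadbbc$bbccdbdcbdacba  a
   10  bdacbabcdcadbbc$bbccdbdc  c
   11  bdcbdacbabcdcadbbc$bbccd  d
   12  c$bbccdbdcbdacbabcdcadbb  b
   13  cadbbc$bbccdbdcbdacbabcd  d
   14  cbabcdcadbbc$bbccdbdcbda  a
   15  cbdacbabcdcadbbc$bbccdbd  d
   16  ccdbdcbdacbabcdcadbbc$bb  b
   17  cdbdcbdacbabcdcadbbc$bbc  c
   18  cdcadbbc$bbccdbdcbdacbab  b
   19  dacbabcdcadbbc$bbccdbdcb  b
   20  dbbc$bbccdbdcbdacbabcdca  a
   21  dbdcbdacbabcdcadbbc$bbcc  c
   22  dcadbbc$bbccdbdcbdacbabc  c
   23  dcbdacbabcdcadbbc$bbccdb  b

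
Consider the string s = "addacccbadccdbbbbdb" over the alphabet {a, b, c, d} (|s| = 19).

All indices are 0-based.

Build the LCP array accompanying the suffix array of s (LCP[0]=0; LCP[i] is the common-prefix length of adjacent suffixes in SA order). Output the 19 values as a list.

rank→(start, suffix):
  0 → (3, 'acccbadccdbbbbdb')
  1 → (8, 'adccdbbbbdb')
  2 → (0, 'addacccbadccdbbbbdb')
  3 → (18, 'b')
  4 → (7, 'badccdbbbbdb')
  5 → (13, 'bbbbdb')
  6 → (14, 'bbbdb')
  7 → (15, 'bbdb')
  8 → (16, 'bdb')
  9 → (6, 'cbadccdbbbbdb')
  10 → (5, 'ccbadccdbbbbdb')
  11 → (4, 'cccbadccdbbbbdb')
  12 → (10, 'ccdbbbbdb')
  13 → (11, 'cdbbbbdb')
  14 → (2, 'dacccbadccdbbbbdb')
  15 → (17, 'db')
  16 → (12, 'dbbbbdb')
  17 → (9, 'dccdbbbbdb')
  18 → (1, 'ddacccbadccdbbbbdb')

SA = [3, 8, 0, 18, 7, 13, 14, 15, 16, 6, 5, 4, 10, 11, 2, 17, 12, 9, 1]
[i] adj suffixes → lcp
  [1] 3/8 → 1 ('a')
  [2] 8/0 → 2 ('ad')
  [3] 0/18 → 0 ('')
  [4] 18/7 → 1 ('b')
  [5] 7/13 → 1 ('b')
  [6] 13/14 → 3 ('bbb')
  [7] 14/15 → 2 ('bb')
  [8] 15/16 → 1 ('b')
  [9] 16/6 → 0 ('')
  [10] 6/5 → 1 ('c')
  [11] 5/4 → 2 ('cc')
  [12] 4/10 → 2 ('cc')
  [13] 10/11 → 1 ('c')
  [14] 11/2 → 0 ('')
  [15] 2/17 → 1 ('d')
  [16] 17/12 → 2 ('db')
  [17] 12/9 → 1 ('d')
  [18] 9/1 → 1 ('d')

[0, 1, 2, 0, 1, 1, 3, 2, 1, 0, 1, 2, 2, 1, 0, 1, 2, 1, 1]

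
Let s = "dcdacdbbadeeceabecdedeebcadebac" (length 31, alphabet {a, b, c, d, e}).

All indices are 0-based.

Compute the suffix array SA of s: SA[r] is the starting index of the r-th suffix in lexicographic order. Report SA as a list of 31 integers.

sorted suffixes:
  #0 SA[0]=14  'abecdedeebcadebac'
  #1 SA[1]=29  'ac'
  #2 SA[2]=3  'acdbbadeeceabecdedeebcadebac'
  #3 SA[3]=25  'adebac'
  #4 SA[4]=8  'adeeceabecdedeebcadebac'
  #5 SA[5]=28  'bac'
  #6 SA[6]=7  'badeeceabecdedeebcadebac'
  #7 SA[7]=6  'bbadeeceabecdedeebcadebac'
  #8 SA[8]=23  'bcadebac'
  #9 SA[9]=15  'becdedeebcadebac'
  #10 SA[10]=30  'c'
  #11 SA[11]=24  'cadebac'
  #12 SA[12]=1  'cdacdbbadeeceabecdedeebcadebac'
  #13 SA[13]=4  'cdbbadeeceabecdedeebcadebac'
  #14 SA[14]=17  'cdedeebcadebac'
  #15 SA[15]=12  'ceabecdedeebcadebac'
  #16 SA[16]=2  'dacdbbadeeceabecdedeebcadebac'
  #17 SA[17]=5  'dbbadeeceabecdedeebcadebac'
  #18 SA[18]=0  'dcdacdbbadeeceabecdedeebcadebac'
  #19 SA[19]=26  'debac'
  #20 SA[20]=18  'dedeebcadebac'
  #21 SA[21]=20  'deebcadebac'
  #22 SA[22]=9  'deeceabecdedeebcadebac'
  #23 SA[23]=13  'eabecdedeebcadebac'
  #24 SA[24]=27  'ebac'
  #25 SA[25]=22  'ebcadebac'
  #26 SA[26]=16  'ecdedeebcadebac'
  #27 SA[27]=11  'eceabecdedeebcadebac'
  #28 SA[28]=19  'edeebcadebac'
  #29 SA[29]=21  'eebcadebac'
  #30 SA[30]=10  'eeceabecdedeebcadebac'

[14, 29, 3, 25, 8, 28, 7, 6, 23, 15, 30, 24, 1, 4, 17, 12, 2, 5, 0, 26, 18, 20, 9, 13, 27, 22, 16, 11, 19, 21, 10]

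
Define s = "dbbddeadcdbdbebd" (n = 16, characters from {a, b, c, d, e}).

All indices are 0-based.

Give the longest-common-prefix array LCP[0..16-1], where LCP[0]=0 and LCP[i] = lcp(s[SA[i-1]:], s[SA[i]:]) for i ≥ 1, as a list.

[0, 0, 1, 2, 2, 1, 0, 0, 1, 2, 2, 1, 1, 1, 0, 1]

rank | idx | suffix
   0 |   6 | adcdbdbebd
   1 |   1 | bbddeadcdbdbebd
   2 |  14 | bd
   3 |  10 | bdbebd
   4 |   2 | bddeadcdbdbebd
   5 |  12 | bebd
   6 |   8 | cdbdbebd
   7 |  15 | d
   8 |   0 | dbbddeadcdbdbebd
   9 |   9 | dbdbebd
  10 |  11 | dbebd
  11 |   7 | dcdbdbebd
  12 |   3 | ddeadcdbdbebd
  13 |   4 | deadcdbdbebd
  14 |   5 | eadcdbdbebd
  15 |  13 | ebd

SA = [6, 1, 14, 10, 2, 12, 8, 15, 0, 9, 11, 7, 3, 4, 5, 13]
[i] adj suffixes → lcp
  [1] 6/1 → 0 ('')
  [2] 1/14 → 1 ('b')
  [3] 14/10 → 2 ('bd')
  [4] 10/2 → 2 ('bd')
  [5] 2/12 → 1 ('b')
  [6] 12/8 → 0 ('')
  [7] 8/15 → 0 ('')
  [8] 15/0 → 1 ('d')
  [9] 0/9 → 2 ('db')
  [10] 9/11 → 2 ('db')
  [11] 11/7 → 1 ('d')
  [12] 7/3 → 1 ('d')
  [13] 3/4 → 1 ('d')
  [14] 4/5 → 0 ('')
  [15] 5/13 → 1 ('e')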